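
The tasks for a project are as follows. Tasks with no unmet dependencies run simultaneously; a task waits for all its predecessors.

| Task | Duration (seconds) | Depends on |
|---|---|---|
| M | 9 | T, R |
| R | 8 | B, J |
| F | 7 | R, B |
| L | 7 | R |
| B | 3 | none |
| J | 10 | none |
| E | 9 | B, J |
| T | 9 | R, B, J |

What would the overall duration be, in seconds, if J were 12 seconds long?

38

As given, the longest chain is J→R→T→M = 10+8+9+9 = 36, so the finish is 36 seconds.
Since J is critical, the +2 change carries straight to that chain (now 38 seconds).
That remains the longest chain; total 38 seconds.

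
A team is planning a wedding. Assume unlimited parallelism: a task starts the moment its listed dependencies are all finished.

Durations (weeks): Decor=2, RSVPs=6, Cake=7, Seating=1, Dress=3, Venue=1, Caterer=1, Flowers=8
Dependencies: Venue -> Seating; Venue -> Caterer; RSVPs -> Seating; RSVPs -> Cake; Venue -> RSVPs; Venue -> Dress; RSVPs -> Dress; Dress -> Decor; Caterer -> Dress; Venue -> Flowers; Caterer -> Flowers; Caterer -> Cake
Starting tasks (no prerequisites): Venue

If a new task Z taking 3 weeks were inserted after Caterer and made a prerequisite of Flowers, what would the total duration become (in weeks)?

Originally the wedding takes 14 weeks.
With Z inserted, Flowers now waits for max(Caterer, Venue, Z).
New critical path: Venue→RSVPs→Cake = 1+6+7 = 14 ⇒ 14 weeks.

14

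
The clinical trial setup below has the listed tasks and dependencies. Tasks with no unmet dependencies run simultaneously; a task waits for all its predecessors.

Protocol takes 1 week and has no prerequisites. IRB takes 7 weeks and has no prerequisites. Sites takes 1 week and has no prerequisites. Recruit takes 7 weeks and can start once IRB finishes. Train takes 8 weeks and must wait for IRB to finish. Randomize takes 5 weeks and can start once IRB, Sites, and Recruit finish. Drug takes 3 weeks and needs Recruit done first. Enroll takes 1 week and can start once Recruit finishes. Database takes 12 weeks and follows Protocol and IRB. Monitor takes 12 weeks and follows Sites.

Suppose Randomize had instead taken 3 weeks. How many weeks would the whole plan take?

Critical path before the change: IRB→Recruit→Randomize = 7+7+5 = 19 giving 19 weeks.
Randomize lies on that path, so at 3 weeks the path becomes 17 weeks.
The binding chain switches to IRB→Database = 7+12 = 19; finish 19 weeks.

19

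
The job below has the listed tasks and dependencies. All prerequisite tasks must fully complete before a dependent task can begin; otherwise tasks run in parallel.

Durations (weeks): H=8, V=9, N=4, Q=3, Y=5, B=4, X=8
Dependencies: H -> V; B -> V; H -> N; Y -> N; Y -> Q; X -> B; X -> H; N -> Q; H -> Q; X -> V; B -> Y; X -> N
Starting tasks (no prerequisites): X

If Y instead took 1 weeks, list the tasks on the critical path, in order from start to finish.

X, H, V

Baseline: X→H→V = 8+8+9 = 25 → 25 weeks.
The longest path through Y is only 24 weeks, so Y has float 1.
That remains the longest chain; total 25 weeks.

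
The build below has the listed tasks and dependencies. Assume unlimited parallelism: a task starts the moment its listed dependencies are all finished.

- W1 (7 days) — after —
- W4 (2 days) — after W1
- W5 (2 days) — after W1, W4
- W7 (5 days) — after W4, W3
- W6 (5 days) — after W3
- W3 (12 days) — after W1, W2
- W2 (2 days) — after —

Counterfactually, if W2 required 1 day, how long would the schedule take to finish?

Critical path before the change: W1→W3→W6 = 7+12+5 = 24 giving 24 days.
The longest path through W2 is only 19 days, so W2 has float 5.
The critical path is still W1→W3→W6; finish is now 24 days.

24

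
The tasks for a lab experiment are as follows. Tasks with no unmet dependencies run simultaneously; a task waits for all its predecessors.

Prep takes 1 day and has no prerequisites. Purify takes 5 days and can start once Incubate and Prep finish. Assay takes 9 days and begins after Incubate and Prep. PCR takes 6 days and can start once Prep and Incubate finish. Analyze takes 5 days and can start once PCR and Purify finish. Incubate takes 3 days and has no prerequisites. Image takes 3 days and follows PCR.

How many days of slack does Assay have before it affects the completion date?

2

Critical path: Incubate→PCR→Analyze = 3+6+5 = 14, so the finish is 14 days.
Longest path through Assay: 12 days (earliest finish 12, latest finish 14).
Float = 14 − 12 = 2.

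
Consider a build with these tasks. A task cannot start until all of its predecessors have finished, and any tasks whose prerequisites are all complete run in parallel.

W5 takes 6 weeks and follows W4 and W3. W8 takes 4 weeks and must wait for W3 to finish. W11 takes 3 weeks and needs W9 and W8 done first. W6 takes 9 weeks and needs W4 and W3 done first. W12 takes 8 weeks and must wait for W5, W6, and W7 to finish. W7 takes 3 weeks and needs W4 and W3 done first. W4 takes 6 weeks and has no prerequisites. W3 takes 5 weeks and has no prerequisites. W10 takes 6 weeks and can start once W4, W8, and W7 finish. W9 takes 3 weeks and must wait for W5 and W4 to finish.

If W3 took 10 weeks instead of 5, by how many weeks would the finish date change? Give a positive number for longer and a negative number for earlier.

4

Actual critical path: W4→W6→W12 = 6+9+8 = 23 ⇒ 23 weeks.
W3 is off the critical path — its longest chain is 22 weeks, giving 1 of slack.
Now W3→W6→W12 = 10+9+8 = 27 is longest, so the finish becomes 27 weeks.
Change in finish: 27 − 23 = +4 weeks.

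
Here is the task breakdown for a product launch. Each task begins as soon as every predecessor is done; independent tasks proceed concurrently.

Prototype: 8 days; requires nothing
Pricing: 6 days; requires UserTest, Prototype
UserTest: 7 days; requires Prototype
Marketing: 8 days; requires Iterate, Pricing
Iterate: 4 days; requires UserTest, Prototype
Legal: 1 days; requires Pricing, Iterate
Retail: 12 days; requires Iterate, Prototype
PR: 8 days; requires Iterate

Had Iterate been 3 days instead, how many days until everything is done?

30

Baseline: Prototype→UserTest→Iterate→Retail = 8+7+4+12 = 31 → 31 days.
Since Iterate is critical, the -1 change carries straight to that chain (now 30 days).
That remains the longest chain; total 30 days.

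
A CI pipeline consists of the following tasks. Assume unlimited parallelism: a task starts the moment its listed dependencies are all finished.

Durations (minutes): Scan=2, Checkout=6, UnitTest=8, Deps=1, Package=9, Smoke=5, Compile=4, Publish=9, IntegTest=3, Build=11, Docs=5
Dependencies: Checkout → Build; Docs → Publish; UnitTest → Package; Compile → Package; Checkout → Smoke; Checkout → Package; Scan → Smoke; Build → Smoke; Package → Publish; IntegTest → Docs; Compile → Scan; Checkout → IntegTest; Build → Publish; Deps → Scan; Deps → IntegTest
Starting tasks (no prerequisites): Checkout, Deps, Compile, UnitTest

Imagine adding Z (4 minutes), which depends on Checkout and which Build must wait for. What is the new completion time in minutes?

Originally the CI pipeline takes 26 minutes.
With Z inserted, Build now waits for max(Checkout, Z).
New critical path: Checkout→Z→Build→Publish = 6+4+11+9 = 30 ⇒ 30 minutes.

30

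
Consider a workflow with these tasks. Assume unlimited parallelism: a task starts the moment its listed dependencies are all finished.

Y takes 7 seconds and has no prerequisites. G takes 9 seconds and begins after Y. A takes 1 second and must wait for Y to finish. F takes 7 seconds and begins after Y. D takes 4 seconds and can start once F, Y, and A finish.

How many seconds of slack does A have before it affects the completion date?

Y→F→D = 7+7+4 = 18 sets the makespan at 18 seconds.
A finishes as early as 8 and must finish by 14.
So A can slip 14 − 8 = 6 seconds.

6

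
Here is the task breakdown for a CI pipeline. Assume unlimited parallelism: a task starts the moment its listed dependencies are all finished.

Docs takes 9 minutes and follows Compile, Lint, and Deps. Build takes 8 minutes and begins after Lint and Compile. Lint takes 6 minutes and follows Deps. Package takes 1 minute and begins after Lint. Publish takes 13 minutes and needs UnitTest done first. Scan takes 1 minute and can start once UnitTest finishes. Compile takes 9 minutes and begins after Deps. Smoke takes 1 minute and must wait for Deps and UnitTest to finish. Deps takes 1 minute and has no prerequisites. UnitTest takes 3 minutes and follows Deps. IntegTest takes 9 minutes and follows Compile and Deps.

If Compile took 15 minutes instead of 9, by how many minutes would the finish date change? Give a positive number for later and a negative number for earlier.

6

The binding path is Deps→Compile→IntegTest = 1+9+9 = 19; finish at 19 minutes.
Since Compile is critical, the +6 change carries straight to that chain (now 25 minutes).
The critical path is still Deps→Compile→IntegTest; finish is now 25 minutes.
Change in finish: 25 − 19 = +6 minutes.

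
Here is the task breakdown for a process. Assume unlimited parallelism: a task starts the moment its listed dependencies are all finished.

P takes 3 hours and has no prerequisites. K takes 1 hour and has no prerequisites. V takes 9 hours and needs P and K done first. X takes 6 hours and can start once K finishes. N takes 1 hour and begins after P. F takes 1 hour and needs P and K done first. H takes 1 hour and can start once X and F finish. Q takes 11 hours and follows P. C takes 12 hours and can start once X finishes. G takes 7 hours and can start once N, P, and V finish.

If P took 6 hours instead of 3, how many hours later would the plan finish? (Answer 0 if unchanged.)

3

The binding path is P→V→G = 3+9+7 = 19; finish at 19 hours.
P is on the critical path; changing it to 6 makes that path 22 hours.
The critical path is still P→V→G; finish is now 22 hours.
Change in finish: 22 − 19 = +3 hours.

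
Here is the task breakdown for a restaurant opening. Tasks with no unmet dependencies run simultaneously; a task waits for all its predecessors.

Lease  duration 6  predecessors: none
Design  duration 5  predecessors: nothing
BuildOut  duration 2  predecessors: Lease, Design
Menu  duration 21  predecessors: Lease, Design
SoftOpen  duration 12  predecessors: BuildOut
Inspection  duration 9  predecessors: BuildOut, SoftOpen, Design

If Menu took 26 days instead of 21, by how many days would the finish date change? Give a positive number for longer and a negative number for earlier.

3

As given, the longest chain is Lease→BuildOut→SoftOpen→Inspection = 6+2+12+9 = 29, so the finish is 29 days.
Menu is off the critical path — its longest chain is 27 days, giving 2 of slack.
Now Lease→Menu = 6+26 = 32 is longest, so the finish becomes 32 days.
Change in finish: 32 − 29 = +3 days.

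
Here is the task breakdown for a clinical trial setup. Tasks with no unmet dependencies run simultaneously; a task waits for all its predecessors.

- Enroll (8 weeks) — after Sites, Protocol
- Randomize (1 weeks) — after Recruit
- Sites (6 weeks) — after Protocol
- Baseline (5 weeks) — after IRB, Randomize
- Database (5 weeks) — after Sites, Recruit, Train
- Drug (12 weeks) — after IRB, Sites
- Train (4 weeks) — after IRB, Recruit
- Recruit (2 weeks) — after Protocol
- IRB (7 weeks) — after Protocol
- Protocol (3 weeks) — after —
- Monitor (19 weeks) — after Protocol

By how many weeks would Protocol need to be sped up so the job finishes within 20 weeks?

2

Current finish: 22 weeks; target: 20.
Protocol is on every critical path, so each week cut from Protocol cuts the finish by one (this holds down to a finish of 20).
Need 22 − 20 = 2 weeks off Protocol → Protocol becomes 1 week, finish becomes 20.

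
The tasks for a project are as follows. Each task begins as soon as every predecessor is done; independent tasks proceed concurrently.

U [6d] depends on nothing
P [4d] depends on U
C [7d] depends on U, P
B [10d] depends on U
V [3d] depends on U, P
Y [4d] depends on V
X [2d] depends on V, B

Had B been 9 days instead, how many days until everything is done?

The binding path is U→B→X = 6+10+2 = 18; finish at 18 days.
B is on the critical path; changing it to 9 makes that path 17 days.
The binding chain switches to U→P→C = 6+4+7 = 17; finish 17 days.

17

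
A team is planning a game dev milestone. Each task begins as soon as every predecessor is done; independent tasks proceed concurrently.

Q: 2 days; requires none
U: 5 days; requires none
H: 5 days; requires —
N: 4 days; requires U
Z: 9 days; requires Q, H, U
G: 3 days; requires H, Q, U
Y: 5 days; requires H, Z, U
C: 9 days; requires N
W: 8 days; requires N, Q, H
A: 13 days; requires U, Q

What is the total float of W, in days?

The longest chain is U→Z→Y = 5+9+5 = 19; overall finish 19 days.
Longest path through W: 17 days (earliest finish 17, latest finish 19).
Float = 19 − 17 = 2.

2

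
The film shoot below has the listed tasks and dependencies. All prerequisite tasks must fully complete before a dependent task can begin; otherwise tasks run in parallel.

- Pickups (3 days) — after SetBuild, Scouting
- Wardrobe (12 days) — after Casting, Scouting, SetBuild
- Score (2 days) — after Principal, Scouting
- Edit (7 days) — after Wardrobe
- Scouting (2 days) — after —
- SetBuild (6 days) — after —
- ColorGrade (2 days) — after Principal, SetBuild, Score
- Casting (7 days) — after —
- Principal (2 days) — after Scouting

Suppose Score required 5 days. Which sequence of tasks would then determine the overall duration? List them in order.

Critical path before the change: Casting→Wardrobe→Edit = 7+12+7 = 26 giving 26 days.
Score has 18 days of float (longest path through it is 8).
The critical path is still Casting→Wardrobe→Edit; finish is now 26 days.

Casting, Wardrobe, Edit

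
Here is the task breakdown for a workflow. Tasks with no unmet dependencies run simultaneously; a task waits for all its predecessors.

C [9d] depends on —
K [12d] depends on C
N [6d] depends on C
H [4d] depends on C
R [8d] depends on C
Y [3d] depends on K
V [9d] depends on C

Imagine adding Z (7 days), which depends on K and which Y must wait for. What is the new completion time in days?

31

Originally the job takes 24 days.
With Z inserted, Y now waits for max(K, Z).
New critical path: C→K→Z→Y = 9+12+7+3 = 31 ⇒ 31 days.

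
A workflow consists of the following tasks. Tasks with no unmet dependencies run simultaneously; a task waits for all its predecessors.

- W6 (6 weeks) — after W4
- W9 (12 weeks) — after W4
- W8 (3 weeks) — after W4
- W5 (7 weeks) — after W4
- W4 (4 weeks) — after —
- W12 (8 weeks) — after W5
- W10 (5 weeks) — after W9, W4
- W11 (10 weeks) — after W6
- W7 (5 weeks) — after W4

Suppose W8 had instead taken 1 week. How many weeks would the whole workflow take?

21

Actual critical path: W4→W9→W10 = 4+12+5 = 21 ⇒ 21 weeks.
The longest path through W8 is only 7 weeks, so W8 has float 14.
No other chain overtakes it, so the finish is 21 weeks.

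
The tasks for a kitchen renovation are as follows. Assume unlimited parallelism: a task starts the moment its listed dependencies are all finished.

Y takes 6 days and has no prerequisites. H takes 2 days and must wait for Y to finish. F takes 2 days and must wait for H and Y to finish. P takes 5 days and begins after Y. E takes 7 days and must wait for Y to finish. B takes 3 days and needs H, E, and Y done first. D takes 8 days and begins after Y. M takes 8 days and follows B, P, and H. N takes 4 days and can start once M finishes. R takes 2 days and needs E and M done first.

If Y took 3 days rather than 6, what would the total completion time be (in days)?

Critical path before the change: Y→E→B→M→N = 6+7+3+8+4 = 28 giving 28 days.
Y is on the critical path; changing it to 3 makes that path 25 days.
The critical path is still Y→E→B→M→N; finish is now 25 days.

25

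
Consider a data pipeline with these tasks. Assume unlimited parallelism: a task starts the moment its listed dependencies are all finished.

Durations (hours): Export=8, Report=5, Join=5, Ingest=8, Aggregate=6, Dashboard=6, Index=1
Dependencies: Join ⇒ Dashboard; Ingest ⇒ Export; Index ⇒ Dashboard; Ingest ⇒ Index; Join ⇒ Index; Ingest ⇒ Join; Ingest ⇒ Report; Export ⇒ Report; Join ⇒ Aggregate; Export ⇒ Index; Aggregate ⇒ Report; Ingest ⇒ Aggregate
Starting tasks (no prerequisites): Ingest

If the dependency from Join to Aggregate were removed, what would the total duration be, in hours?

23

Before: longest chain Ingest→Join→Aggregate→Report = 8+5+6+5 = 24, finish 24.
Without Join→Aggregate, Aggregate's earliest start moves from 13 to 8.
After: Ingest→Export→Index→Dashboard = 8+8+1+6 = 23 → 23 hours.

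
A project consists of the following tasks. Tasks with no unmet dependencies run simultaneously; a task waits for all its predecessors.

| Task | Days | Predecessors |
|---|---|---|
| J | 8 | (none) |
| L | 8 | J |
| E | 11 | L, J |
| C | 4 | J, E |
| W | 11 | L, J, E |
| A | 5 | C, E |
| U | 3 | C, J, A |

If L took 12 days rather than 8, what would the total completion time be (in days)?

43

Critical path before the change: J→L→E→C→A→U = 8+8+11+4+5+3 = 39 giving 39 days.
Since L is critical, the +4 change carries straight to that chain (now 43 days).
No other chain overtakes it, so the finish is 43 days.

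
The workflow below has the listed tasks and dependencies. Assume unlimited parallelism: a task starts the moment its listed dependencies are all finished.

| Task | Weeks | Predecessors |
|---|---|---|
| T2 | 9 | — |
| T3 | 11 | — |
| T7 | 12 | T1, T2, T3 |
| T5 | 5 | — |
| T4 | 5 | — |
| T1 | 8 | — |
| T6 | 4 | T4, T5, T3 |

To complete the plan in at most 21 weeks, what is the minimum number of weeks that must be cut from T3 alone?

2

Current finish: 23 weeks; target: 21.
T3 is on every critical path, so each week cut from T3 cuts the finish by one (this holds down to a finish of 21).
Need 23 − 21 = 2 weeks off T3 → T3 becomes 9 weeks, finish becomes 21.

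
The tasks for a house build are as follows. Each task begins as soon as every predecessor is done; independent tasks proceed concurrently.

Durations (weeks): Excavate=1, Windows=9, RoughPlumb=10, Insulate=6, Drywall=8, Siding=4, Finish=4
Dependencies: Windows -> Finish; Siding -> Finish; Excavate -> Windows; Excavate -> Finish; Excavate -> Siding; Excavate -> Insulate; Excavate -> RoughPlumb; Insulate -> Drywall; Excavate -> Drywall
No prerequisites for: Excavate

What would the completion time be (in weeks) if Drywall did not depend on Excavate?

15

With the dependency in place, Excavate→Insulate→Drywall = 1+6+8 = 15 sets the finish at 15 weeks.
Dropping Excavate→Drywall doesn't change Drywall's earliest start (7); another predecessor still binds.
The longest chain is now Excavate→Insulate→Drywall = 1+6+8 = 15, so the schedule takes 15 weeks.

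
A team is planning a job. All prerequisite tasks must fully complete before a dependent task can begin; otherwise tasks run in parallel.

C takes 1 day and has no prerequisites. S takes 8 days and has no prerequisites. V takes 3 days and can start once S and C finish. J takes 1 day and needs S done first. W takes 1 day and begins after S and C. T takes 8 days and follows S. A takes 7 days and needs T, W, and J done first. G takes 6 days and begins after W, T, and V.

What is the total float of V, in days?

S→T→A = 8+8+7 = 23 sets the makespan at 23 days.
The longest chain containing V totals 17 days.
So V can slip 17 − 11 = 6 days.

6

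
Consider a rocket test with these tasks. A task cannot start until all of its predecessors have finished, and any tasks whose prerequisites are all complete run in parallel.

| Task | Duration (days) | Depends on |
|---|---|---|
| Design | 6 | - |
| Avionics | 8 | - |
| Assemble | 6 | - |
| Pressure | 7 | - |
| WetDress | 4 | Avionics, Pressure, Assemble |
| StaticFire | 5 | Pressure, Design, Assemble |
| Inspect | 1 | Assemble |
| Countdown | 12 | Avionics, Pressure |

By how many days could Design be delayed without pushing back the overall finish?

Avionics→Countdown = 8+12 = 20 sets the makespan at 20 days.
Design finishes as early as 6 and must finish by 15.
Float = 20 − 11 = 9.

9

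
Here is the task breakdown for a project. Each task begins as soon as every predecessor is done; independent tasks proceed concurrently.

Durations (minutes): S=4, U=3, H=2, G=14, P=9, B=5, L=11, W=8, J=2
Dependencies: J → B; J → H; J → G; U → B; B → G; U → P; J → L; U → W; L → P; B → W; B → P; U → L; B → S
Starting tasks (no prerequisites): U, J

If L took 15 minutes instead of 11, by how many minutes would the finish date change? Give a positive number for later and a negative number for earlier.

4

Critical path before the change: U→L→P = 3+11+9 = 23 giving 23 minutes.
L lies on that path, so at 15 minutes the path becomes 27 minutes.
That remains the longest chain; total 27 minutes.
Change in finish: 27 − 23 = +4 minutes.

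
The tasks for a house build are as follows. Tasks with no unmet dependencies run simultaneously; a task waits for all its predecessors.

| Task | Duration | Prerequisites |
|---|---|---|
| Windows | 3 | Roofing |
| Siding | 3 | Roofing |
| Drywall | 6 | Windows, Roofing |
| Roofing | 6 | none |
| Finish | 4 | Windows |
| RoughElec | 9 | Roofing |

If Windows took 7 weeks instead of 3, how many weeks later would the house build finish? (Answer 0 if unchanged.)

Actual critical path: Roofing→Windows→Drywall = 6+3+6 = 15 ⇒ 15 weeks.
Since Windows is critical, the +4 change carries straight to that chain (now 19 weeks).
No other chain overtakes it, so the finish is 19 weeks.
Change in finish: 19 − 15 = +4 weeks.

4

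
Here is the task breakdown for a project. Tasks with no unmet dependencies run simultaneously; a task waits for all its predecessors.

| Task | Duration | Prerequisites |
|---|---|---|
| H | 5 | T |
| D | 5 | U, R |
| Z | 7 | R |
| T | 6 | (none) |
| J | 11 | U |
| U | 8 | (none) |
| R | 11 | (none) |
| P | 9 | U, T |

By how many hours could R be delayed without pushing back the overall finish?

U→J = 8+11 = 19 sets the makespan at 19 hours.
Longest path through R: 18 hours (earliest finish 11, latest finish 12).
So R can slip 12 − 11 = 1 hour.

1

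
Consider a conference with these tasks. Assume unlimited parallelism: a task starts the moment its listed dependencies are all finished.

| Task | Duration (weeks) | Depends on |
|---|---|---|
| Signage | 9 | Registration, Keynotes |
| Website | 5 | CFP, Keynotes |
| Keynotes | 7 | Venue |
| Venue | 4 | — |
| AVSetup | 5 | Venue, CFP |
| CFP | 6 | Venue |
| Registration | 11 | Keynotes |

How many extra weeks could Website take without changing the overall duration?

The longest chain is Venue→Keynotes→Registration→Signage = 4+7+11+9 = 31; overall finish 31 weeks.
Website finishes as early as 16 and must finish by 31.
Slack of Website = 26 − 11 = 15 weeks.

15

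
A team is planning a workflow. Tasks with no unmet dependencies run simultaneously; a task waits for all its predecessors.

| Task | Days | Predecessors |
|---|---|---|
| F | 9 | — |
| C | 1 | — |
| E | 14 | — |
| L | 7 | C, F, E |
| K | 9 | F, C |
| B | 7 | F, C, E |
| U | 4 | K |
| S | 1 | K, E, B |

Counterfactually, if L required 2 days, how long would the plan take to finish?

As given, the longest chain is F→K→U = 9+9+4 = 22, so the finish is 22 days.
L has 1 day of float (longest path through it is 21).
That remains the longest chain; total 22 days.

22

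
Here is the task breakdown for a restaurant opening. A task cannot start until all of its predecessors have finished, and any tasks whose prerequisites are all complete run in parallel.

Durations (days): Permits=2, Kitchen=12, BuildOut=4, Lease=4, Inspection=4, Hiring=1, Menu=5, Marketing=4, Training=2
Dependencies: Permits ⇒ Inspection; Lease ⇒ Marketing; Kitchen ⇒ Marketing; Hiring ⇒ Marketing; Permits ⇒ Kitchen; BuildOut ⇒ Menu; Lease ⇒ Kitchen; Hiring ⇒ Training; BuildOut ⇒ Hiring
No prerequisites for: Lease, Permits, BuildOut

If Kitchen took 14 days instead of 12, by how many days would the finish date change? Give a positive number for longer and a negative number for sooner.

Actual critical path: Lease→Kitchen→Marketing = 4+12+4 = 20 ⇒ 20 days.
Since Kitchen is critical, the +2 change carries straight to that chain (now 22 days).
The critical path is still Lease→Kitchen→Marketing; finish is now 22 days.
Change in finish: 22 − 20 = +2 days.

2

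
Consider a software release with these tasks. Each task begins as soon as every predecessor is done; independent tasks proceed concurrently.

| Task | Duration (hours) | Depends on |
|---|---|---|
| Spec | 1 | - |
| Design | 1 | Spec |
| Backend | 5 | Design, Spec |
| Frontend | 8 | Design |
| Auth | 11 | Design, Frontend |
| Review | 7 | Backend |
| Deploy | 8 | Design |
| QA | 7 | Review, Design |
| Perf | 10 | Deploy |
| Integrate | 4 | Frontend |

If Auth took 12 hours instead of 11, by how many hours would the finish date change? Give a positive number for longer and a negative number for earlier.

1

Critical path before the change: Spec→Design→Frontend→Auth = 1+1+8+11 = 21 giving 21 hours.
Auth lies on that path, so at 12 hours the path becomes 22 hours.
That remains the longest chain; total 22 hours.
Change in finish: 22 − 21 = +1 hours.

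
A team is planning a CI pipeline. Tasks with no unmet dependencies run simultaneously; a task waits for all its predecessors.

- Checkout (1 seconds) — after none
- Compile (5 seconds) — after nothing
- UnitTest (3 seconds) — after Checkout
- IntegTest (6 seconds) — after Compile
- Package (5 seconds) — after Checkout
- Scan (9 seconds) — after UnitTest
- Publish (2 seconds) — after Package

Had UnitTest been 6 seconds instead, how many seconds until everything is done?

Critical path before the change: Checkout→UnitTest→Scan = 1+3+9 = 13 giving 13 seconds.
Since UnitTest is critical, the +3 change carries straight to that chain (now 16 seconds).
The critical path is still Checkout→UnitTest→Scan; finish is now 16 seconds.

16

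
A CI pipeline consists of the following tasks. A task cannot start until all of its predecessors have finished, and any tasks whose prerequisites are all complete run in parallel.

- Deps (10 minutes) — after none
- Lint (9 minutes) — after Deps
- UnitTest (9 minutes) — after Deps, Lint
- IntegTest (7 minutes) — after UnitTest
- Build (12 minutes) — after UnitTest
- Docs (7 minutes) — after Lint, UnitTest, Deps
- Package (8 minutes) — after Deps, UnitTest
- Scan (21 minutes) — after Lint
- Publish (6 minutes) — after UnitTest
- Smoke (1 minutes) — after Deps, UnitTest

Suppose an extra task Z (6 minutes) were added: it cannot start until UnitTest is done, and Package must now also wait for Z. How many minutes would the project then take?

Originally the project takes 40 minutes.
With Z inserted, Package now waits for max(Deps, UnitTest, Z).
New critical path: Deps→Lint→UnitTest→Z→Package = 10+9+9+6+8 = 42 ⇒ 42 minutes.

42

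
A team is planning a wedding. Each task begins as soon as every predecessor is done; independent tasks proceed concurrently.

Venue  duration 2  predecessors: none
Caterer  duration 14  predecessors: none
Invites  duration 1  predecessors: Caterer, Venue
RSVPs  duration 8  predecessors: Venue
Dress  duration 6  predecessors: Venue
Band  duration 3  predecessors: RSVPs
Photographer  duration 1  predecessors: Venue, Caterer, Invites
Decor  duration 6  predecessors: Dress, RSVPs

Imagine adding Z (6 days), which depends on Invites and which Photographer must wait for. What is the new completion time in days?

Originally the project takes 16 days.
With Z inserted, Photographer now waits for max(Venue, Caterer, Invites, Z).
New critical path: Caterer→Invites→Z→Photographer = 14+1+6+1 = 22 ⇒ 22 days.

22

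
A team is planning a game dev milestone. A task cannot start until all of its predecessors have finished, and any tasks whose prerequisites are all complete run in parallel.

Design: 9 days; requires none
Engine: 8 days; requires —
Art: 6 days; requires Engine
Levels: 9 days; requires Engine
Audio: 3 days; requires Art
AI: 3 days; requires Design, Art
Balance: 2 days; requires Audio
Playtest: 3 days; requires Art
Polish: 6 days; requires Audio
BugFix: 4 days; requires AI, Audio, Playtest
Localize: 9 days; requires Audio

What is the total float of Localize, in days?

0

Critical path: Engine→Art→Audio→Localize = 8+6+3+9 = 26, so the finish is 26 days.
Localize finishes as early as 26 and must finish by 26.
Slack of Localize = 17 − 17 = 0 days.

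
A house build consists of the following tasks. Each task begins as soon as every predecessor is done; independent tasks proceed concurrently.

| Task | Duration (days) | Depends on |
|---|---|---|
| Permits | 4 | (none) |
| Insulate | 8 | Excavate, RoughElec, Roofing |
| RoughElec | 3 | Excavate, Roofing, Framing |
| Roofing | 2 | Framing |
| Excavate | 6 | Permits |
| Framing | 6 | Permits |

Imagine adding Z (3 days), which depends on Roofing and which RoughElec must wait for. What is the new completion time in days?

26

Originally the schedule takes 23 days.
With Z inserted, RoughElec now waits for max(Excavate, Roofing, Framing, Z).
New critical path: Permits→Framing→Roofing→Z→RoughElec→Insulate = 4+6+2+3+3+8 = 26 ⇒ 26 days.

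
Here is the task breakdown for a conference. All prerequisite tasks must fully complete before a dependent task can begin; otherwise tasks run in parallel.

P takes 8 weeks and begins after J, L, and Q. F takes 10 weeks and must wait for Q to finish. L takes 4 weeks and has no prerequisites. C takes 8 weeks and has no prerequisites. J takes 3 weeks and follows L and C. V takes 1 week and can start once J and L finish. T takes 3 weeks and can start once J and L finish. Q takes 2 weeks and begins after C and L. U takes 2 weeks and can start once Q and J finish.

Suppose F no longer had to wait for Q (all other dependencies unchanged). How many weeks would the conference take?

19

Original critical path: C→Q→F = 8+2+10 = 20 ⇒ 20 weeks.
Without Q→F, F's earliest start moves from 10 to 0.
After: C→J→P = 8+3+8 = 19 → 19 weeks.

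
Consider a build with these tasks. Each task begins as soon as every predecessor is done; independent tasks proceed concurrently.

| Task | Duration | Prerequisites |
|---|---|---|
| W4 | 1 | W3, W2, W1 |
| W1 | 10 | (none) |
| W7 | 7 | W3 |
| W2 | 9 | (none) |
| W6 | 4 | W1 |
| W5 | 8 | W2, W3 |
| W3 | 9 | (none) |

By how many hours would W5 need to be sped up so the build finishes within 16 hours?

Current finish: 17 hours; target: 16.
W5 is on every critical path, so each hour cut from W5 cuts the finish by one (this holds down to a finish of 16).
Need 17 − 16 = 1 hour off W5 → W5 becomes 7 hours, finish becomes 16.

1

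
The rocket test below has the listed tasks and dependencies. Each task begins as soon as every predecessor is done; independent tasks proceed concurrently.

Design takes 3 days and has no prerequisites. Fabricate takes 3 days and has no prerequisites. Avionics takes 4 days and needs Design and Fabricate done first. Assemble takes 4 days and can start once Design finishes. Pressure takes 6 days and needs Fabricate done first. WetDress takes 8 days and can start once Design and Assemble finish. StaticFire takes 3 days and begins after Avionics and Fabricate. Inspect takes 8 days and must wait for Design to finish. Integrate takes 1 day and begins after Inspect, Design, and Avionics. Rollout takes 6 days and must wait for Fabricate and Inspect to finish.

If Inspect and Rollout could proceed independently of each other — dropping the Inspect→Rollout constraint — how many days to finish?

15

Original critical path: Design→Inspect→Rollout = 3+8+6 = 17 ⇒ 17 days.
Without Inspect→Rollout, Rollout's earliest start moves from 11 to 3.
New critical path: Design→Assemble→WetDress = 3+4+8 = 15 ⇒ 15 days.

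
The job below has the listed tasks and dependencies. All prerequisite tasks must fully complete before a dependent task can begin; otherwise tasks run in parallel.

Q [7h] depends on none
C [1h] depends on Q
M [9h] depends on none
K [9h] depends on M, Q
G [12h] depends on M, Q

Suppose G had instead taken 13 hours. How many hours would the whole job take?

Actual critical path: M→G = 9+12 = 21 ⇒ 21 hours.
G is on the critical path; changing it to 13 makes that path 22 hours.
No other chain overtakes it, so the finish is 22 hours.

22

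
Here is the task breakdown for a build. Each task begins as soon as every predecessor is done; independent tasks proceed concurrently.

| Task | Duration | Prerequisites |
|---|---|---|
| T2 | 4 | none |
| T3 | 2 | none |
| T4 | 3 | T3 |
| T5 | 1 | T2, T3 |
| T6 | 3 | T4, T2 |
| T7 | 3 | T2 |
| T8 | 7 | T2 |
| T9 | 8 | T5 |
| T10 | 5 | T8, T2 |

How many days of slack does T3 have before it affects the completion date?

5

The longest chain is T2→T8→T10 = 4+7+5 = 16; overall finish 16 days.
T3 finishes as early as 2 and must finish by 7.
Slack of T3 = 5 − 0 = 5 days.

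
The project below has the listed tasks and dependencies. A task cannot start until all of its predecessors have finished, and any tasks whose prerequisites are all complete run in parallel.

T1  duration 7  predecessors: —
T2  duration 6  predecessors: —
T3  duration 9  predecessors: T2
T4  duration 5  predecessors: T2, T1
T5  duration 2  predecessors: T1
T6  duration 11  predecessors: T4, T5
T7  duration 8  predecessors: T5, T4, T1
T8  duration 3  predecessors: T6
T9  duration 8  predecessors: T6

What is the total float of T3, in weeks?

T1→T4→T6→T9 = 7+5+11+8 = 31 sets the makespan at 31 weeks.
T3 finishes as early as 15 and must finish by 31.
So T3 can slip 31 − 15 = 16 weeks.

16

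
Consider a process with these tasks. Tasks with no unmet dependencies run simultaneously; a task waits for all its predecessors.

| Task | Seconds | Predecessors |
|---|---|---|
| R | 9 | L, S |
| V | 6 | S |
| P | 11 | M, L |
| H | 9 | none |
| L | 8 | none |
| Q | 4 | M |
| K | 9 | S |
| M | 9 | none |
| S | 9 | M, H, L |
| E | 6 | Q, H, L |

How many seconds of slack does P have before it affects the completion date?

7

The longest chain is M→S→R = 9+9+9 = 27; overall finish 27 seconds.
Longest path through P: 20 seconds (earliest finish 20, latest finish 27).
So P can slip 27 − 20 = 7 seconds.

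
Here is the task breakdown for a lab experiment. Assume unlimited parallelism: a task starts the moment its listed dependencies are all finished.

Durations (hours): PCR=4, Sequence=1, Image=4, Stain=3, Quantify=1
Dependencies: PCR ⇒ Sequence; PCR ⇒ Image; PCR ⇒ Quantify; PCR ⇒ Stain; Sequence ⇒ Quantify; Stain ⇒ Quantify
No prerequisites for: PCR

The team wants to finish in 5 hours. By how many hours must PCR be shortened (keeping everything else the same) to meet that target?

Current finish: 8 hours; target: 5.
PCR is on every critical path, so each hour cut from PCR cuts the finish by one (this holds down to a finish of 5).
Need 8 − 5 = 3 hours off PCR → PCR becomes 1 hour, finish becomes 5.

3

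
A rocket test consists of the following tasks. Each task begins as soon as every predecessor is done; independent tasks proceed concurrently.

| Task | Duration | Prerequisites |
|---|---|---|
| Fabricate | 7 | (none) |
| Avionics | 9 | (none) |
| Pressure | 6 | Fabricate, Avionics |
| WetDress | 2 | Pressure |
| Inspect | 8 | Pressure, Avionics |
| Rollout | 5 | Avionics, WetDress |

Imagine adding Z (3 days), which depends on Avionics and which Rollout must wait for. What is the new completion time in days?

23

Originally the job takes 23 days.
With Z inserted, Rollout now waits for max(Avionics, WetDress, Z).
New critical path: Avionics→Pressure→Inspect = 9+6+8 = 23 ⇒ 23 days.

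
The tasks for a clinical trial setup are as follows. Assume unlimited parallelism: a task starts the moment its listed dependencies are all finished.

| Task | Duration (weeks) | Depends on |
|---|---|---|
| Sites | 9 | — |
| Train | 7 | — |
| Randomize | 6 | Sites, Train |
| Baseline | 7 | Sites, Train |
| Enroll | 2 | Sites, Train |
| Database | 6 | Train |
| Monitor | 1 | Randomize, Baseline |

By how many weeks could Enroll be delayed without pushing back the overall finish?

6

Critical path: Sites→Baseline→Monitor = 9+7+1 = 17, so the finish is 17 weeks.
Longest path through Enroll: 11 weeks (earliest finish 11, latest finish 17).
So Enroll can slip 17 − 11 = 6 weeks.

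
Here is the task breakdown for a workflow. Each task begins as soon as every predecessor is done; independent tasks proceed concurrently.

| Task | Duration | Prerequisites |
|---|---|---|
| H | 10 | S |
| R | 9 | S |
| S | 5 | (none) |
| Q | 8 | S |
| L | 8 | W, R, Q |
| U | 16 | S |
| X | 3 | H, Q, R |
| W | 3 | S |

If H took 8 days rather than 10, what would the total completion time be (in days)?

22

As given, the longest chain is S→R→L = 5+9+8 = 22, so the finish is 22 days.
H has 4 days of float (longest path through it is 18).
No other chain overtakes it, so the finish is 22 days.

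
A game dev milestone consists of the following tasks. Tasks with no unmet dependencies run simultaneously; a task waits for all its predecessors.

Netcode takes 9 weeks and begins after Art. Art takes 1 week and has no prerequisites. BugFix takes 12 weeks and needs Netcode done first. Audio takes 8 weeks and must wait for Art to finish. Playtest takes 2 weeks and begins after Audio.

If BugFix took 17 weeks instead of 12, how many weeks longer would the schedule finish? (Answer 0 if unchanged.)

Critical path before the change: Art→Netcode→BugFix = 1+9+12 = 22 giving 22 weeks.
Since BugFix is critical, the +5 change carries straight to that chain (now 27 weeks).
The critical path is still Art→Netcode→BugFix; finish is now 27 weeks.
Change in finish: 27 − 22 = +5 weeks.

5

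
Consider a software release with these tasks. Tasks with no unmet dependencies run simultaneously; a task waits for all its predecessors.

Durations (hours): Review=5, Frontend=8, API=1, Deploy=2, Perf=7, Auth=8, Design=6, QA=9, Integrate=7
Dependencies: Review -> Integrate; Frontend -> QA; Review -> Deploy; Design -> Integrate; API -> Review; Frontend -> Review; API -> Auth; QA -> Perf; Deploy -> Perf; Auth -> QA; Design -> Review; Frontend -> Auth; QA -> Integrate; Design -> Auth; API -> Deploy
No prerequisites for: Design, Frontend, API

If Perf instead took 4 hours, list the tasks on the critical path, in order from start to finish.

Frontend, Auth, QA, Integrate

Critical path before the change: Frontend→Auth→QA→Perf = 8+8+9+7 = 32 giving 32 hours.
Perf is on the critical path; changing it to 4 makes that path 29 hours.
The binding chain switches to Frontend→Auth→QA→Integrate = 8+8+9+7 = 32; finish 32 hours.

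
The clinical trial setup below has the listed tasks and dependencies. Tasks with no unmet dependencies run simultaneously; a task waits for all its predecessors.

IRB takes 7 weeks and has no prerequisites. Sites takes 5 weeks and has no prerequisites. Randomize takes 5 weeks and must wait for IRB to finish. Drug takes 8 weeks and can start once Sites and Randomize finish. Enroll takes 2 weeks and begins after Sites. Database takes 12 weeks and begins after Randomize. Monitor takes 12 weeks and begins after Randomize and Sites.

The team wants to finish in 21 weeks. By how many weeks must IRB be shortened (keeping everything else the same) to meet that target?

Current finish: 24 weeks; target: 21.
IRB is on every critical path, so each week cut from IRB cuts the finish by one (this holds down to a finish of 18).
Need 24 − 21 = 3 weeks off IRB → IRB becomes 4 weeks, finish becomes 21.

3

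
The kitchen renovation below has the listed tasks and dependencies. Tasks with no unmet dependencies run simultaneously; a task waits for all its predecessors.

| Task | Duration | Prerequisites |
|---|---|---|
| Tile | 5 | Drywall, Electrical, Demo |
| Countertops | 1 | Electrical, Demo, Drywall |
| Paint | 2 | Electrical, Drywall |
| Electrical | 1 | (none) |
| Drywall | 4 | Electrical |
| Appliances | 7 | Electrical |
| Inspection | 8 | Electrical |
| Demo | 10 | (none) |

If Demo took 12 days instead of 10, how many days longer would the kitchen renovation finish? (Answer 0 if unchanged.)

2

Critical path before the change: Demo→Tile = 10+5 = 15 giving 15 days.
Demo lies on that path, so at 12 days the path becomes 17 days.
No other chain overtakes it, so the finish is 17 days.
Change in finish: 17 − 15 = +2 days.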